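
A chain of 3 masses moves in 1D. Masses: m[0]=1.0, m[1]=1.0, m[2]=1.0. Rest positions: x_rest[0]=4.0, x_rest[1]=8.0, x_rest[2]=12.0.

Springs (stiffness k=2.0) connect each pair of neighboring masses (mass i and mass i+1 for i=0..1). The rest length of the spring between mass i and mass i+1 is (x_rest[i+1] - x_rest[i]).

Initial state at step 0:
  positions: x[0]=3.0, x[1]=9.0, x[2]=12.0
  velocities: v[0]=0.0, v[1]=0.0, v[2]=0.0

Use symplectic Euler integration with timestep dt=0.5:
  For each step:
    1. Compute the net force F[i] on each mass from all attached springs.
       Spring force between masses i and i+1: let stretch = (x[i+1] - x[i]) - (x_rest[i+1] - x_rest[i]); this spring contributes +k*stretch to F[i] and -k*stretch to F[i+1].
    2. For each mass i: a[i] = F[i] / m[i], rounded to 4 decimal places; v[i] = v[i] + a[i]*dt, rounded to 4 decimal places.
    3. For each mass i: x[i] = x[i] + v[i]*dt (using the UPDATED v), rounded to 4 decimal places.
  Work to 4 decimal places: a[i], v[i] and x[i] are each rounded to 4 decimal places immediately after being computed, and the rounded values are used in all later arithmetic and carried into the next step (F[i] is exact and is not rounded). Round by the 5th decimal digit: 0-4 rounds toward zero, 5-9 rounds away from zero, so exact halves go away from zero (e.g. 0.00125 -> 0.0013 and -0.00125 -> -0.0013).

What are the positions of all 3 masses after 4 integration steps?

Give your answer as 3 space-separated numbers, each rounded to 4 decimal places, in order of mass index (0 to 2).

Step 0: x=[3.0000 9.0000 12.0000] v=[0.0000 0.0000 0.0000]
Step 1: x=[4.0000 7.5000 12.5000] v=[2.0000 -3.0000 1.0000]
Step 2: x=[4.7500 6.7500 12.5000] v=[1.5000 -1.5000 0.0000]
Step 3: x=[4.5000 7.8750 11.6250] v=[-0.5000 2.2500 -1.7500]
Step 4: x=[3.9375 9.1875 10.8750] v=[-1.1250 2.6250 -1.5000]

Answer: 3.9375 9.1875 10.8750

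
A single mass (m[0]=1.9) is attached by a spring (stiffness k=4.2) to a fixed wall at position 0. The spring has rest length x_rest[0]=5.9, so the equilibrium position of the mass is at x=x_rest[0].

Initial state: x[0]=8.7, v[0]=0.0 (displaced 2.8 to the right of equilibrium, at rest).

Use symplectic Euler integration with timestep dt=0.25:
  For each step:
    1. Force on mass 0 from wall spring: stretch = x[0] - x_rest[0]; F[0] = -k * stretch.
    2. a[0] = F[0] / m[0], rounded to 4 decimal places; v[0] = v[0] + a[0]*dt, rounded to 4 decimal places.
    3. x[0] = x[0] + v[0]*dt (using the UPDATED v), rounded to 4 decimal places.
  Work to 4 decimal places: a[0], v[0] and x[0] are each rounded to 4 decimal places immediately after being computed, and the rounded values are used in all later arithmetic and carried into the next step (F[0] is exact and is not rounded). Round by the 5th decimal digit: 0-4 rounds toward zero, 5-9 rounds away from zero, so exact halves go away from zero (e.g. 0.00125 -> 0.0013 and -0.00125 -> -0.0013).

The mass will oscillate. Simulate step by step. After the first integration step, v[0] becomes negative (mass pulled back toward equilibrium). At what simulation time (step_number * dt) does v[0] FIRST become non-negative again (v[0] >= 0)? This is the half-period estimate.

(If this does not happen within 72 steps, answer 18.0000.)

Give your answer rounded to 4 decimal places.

Step 0: x=[8.7000] v=[0.0000]
Step 1: x=[8.3132] v=[-1.5474]
Step 2: x=[7.5930] v=[-2.8810]
Step 3: x=[6.6389] v=[-3.8166]
Step 4: x=[5.5827] v=[-4.2250]
Step 5: x=[4.5703] v=[-4.0497]
Step 6: x=[3.7416] v=[-3.3149]
Step 7: x=[3.2111] v=[-2.1221]
Step 8: x=[3.0521] v=[-0.6361]
Step 9: x=[3.2866] v=[0.9378]
First v>=0 after going negative at step 9, time=2.2500

Answer: 2.2500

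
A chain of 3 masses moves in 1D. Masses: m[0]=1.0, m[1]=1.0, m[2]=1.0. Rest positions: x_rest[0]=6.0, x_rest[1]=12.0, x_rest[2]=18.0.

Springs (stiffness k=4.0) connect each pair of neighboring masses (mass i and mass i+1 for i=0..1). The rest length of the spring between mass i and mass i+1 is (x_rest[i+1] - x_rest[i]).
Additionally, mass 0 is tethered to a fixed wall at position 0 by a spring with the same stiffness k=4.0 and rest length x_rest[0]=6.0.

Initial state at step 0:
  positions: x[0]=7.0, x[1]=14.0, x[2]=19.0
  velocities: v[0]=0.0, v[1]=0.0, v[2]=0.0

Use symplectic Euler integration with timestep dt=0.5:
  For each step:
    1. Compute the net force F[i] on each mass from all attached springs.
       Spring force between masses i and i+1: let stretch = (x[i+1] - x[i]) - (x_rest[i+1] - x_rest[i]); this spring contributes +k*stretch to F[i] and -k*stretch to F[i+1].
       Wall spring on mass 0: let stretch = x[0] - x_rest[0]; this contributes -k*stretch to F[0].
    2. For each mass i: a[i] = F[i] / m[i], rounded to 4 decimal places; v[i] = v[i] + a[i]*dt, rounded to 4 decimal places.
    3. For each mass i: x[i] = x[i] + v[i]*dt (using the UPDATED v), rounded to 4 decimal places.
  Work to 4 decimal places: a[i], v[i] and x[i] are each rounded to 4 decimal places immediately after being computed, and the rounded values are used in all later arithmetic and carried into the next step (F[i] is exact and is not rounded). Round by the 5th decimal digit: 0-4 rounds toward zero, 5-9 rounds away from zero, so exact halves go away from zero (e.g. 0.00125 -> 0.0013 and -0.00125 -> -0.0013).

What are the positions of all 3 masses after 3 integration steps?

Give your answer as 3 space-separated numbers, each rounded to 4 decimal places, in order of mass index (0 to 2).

Answer: 6.0000 12.0000 18.0000

Derivation:
Step 0: x=[7.0000 14.0000 19.0000] v=[0.0000 0.0000 0.0000]
Step 1: x=[7.0000 12.0000 20.0000] v=[0.0000 -4.0000 2.0000]
Step 2: x=[5.0000 13.0000 19.0000] v=[-4.0000 2.0000 -2.0000]
Step 3: x=[6.0000 12.0000 18.0000] v=[2.0000 -2.0000 -2.0000]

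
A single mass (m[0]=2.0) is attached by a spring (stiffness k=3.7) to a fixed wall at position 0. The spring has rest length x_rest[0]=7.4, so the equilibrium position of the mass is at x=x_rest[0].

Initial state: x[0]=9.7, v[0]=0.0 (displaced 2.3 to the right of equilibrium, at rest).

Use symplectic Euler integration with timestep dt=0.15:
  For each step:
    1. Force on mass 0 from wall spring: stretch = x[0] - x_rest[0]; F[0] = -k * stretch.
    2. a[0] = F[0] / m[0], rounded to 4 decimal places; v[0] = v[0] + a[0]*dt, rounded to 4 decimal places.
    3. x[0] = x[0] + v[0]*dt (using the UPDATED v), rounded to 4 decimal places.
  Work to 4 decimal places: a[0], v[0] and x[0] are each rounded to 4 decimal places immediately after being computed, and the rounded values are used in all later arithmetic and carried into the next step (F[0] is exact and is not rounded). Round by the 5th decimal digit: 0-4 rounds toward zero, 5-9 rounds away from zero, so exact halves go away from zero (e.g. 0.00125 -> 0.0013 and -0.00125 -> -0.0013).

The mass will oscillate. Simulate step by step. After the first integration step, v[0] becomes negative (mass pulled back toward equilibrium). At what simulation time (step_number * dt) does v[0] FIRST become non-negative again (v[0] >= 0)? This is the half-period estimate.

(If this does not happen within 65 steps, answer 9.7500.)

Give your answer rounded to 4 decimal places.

Answer: 2.4000

Derivation:
Step 0: x=[9.7000] v=[0.0000]
Step 1: x=[9.6043] v=[-0.6383]
Step 2: x=[9.4168] v=[-1.2500]
Step 3: x=[9.1453] v=[-1.8097]
Step 4: x=[8.8012] v=[-2.2940]
Step 5: x=[8.3988] v=[-2.6828]
Step 6: x=[7.9548] v=[-2.9600]
Step 7: x=[7.4877] v=[-3.1140]
Step 8: x=[7.0170] v=[-3.1383]
Step 9: x=[6.5622] v=[-3.0320]
Step 10: x=[6.1423] v=[-2.7995]
Step 11: x=[5.7747] v=[-2.4505]
Step 12: x=[5.4748] v=[-1.9995]
Step 13: x=[5.2550] v=[-1.4653]
Step 14: x=[5.1245] v=[-0.8701]
Step 15: x=[5.0887] v=[-0.2386]
Step 16: x=[5.1491] v=[0.4028]
First v>=0 after going negative at step 16, time=2.4000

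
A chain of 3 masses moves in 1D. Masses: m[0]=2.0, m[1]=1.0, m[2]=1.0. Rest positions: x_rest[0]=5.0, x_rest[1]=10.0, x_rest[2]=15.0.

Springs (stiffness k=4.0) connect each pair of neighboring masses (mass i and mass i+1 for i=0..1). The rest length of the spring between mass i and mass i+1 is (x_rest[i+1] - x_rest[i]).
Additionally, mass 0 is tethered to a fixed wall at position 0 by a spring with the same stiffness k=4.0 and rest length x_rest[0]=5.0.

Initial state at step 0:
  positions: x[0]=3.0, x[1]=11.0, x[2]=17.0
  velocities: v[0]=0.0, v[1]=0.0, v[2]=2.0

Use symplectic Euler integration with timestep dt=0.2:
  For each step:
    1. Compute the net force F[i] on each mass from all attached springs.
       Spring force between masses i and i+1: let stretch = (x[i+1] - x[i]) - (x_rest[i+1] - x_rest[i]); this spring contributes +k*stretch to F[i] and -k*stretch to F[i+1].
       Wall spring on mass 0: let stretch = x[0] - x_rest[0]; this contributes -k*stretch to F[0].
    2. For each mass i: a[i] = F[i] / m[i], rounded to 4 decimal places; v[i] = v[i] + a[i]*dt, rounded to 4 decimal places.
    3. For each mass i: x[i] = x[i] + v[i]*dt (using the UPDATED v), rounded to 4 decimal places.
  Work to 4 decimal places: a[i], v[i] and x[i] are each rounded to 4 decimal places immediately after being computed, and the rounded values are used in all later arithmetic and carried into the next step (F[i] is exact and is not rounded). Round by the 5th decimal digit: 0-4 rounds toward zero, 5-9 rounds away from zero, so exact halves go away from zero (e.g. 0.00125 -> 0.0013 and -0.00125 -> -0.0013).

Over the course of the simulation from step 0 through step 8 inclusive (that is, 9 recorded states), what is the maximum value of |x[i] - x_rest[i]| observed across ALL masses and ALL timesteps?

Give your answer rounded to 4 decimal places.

Answer: 2.3335

Derivation:
Step 0: x=[3.0000 11.0000 17.0000] v=[0.0000 0.0000 2.0000]
Step 1: x=[3.4000 10.6800 17.2400] v=[2.0000 -1.6000 1.2000]
Step 2: x=[4.1104 10.2448 17.2304] v=[3.5520 -2.1760 -0.0480]
Step 3: x=[4.9827 9.9458 16.9031] v=[4.3616 -1.4950 -1.6365]
Step 4: x=[5.8535 9.9659 16.2626] v=[4.3538 0.1004 -3.2023]
Step 5: x=[6.5850 10.3355 15.4147] v=[3.6574 1.8478 -4.2397]
Step 6: x=[7.0897 10.9177 14.5541] v=[2.5236 2.9108 -4.3031]
Step 7: x=[7.3335 11.4692 13.9117] v=[1.2189 2.7575 -3.2122]
Step 8: x=[7.3215 11.7498 13.6785] v=[-0.0602 1.4029 -1.1662]
Max displacement = 2.3335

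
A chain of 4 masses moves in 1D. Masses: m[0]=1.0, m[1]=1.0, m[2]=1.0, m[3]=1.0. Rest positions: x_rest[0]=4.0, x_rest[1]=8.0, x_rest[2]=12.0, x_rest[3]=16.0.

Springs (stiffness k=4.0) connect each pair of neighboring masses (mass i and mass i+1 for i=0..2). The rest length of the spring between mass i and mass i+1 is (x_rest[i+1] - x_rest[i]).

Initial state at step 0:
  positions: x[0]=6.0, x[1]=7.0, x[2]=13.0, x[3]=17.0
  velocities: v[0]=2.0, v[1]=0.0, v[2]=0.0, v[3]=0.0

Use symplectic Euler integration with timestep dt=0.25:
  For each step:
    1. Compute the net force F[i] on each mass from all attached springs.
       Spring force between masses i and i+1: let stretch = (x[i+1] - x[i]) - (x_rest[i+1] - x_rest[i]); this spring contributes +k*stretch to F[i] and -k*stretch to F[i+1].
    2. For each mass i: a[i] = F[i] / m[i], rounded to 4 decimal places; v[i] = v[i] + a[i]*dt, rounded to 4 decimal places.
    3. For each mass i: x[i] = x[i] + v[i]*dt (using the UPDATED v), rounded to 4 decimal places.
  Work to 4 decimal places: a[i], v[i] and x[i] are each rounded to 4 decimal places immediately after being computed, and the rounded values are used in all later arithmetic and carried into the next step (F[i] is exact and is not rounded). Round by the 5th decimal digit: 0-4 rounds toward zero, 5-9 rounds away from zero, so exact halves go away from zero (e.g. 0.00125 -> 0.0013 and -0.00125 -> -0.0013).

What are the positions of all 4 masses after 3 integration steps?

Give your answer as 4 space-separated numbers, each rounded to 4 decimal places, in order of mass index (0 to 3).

Answer: 4.7031 10.9531 12.2969 16.5469

Derivation:
Step 0: x=[6.0000 7.0000 13.0000 17.0000] v=[2.0000 0.0000 0.0000 0.0000]
Step 1: x=[5.7500 8.2500 12.5000 17.0000] v=[-1.0000 5.0000 -2.0000 0.0000]
Step 2: x=[5.1250 9.9375 12.0625 16.8750] v=[-2.5000 6.7500 -1.7500 -0.5000]
Step 3: x=[4.7031 10.9531 12.2969 16.5469] v=[-1.6875 4.0625 0.9375 -1.3125]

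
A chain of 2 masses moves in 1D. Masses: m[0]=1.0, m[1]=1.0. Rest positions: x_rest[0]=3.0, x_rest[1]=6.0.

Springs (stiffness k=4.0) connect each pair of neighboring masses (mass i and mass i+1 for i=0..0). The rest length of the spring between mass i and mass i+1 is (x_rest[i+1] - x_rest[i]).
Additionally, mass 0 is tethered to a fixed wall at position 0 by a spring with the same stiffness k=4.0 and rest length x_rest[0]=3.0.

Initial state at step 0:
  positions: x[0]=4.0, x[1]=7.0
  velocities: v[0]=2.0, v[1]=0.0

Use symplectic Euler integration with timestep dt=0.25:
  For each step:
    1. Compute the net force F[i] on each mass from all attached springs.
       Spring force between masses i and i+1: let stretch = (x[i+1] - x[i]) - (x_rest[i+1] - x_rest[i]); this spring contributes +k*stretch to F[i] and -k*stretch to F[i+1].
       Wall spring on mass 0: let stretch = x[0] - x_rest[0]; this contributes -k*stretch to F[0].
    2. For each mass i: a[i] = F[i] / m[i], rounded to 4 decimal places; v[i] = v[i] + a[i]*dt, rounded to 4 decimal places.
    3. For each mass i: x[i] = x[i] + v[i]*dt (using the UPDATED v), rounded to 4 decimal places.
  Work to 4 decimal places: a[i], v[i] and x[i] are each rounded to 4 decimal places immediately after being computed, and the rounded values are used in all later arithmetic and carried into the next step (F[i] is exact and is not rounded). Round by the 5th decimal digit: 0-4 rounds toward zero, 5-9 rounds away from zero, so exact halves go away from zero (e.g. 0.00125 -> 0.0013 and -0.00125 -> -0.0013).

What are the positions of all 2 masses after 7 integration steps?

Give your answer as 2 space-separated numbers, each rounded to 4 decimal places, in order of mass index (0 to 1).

Step 0: x=[4.0000 7.0000] v=[2.0000 0.0000]
Step 1: x=[4.2500 7.0000] v=[1.0000 0.0000]
Step 2: x=[4.1250 7.0625] v=[-0.5000 0.2500]
Step 3: x=[3.7031 7.1406] v=[-1.6875 0.3125]
Step 4: x=[3.2148 7.1094] v=[-1.9531 -0.1250]
Step 5: x=[2.8965 6.8545] v=[-1.2733 -1.0196]
Step 6: x=[2.8436 6.3601] v=[-0.2118 -1.9776]
Step 7: x=[2.9589 5.7366] v=[0.4611 -2.4941]

Answer: 2.9589 5.7366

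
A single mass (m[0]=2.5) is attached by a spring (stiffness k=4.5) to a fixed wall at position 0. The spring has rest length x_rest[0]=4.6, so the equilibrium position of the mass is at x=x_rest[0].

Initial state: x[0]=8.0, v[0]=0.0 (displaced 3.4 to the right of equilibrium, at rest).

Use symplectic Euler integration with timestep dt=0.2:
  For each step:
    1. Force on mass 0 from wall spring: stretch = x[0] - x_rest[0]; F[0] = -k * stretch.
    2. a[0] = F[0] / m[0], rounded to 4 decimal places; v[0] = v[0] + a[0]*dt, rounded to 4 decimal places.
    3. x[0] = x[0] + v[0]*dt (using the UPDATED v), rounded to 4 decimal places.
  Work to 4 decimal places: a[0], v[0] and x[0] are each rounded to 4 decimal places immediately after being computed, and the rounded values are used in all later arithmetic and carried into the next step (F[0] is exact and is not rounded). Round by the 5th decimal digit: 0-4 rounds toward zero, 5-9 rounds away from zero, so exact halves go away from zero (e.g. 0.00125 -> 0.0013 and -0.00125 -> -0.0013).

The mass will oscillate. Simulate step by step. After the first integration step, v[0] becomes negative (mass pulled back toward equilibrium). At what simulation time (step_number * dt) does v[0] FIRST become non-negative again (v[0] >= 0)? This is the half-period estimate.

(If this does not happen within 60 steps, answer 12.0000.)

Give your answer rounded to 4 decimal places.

Step 0: x=[8.0000] v=[0.0000]
Step 1: x=[7.7552] v=[-1.2240]
Step 2: x=[7.2832] v=[-2.3599]
Step 3: x=[6.6180] v=[-3.3259]
Step 4: x=[5.8075] v=[-4.0524]
Step 5: x=[4.9101] v=[-4.4871]
Step 6: x=[3.9904] v=[-4.5987]
Step 7: x=[3.1146] v=[-4.3792]
Step 8: x=[2.3457] v=[-3.8445]
Step 9: x=[1.7391] v=[-3.0330]
Step 10: x=[1.3385] v=[-2.0031]
Step 11: x=[1.1727] v=[-0.8290]
Step 12: x=[1.2537] v=[0.4048]
First v>=0 after going negative at step 12, time=2.4000

Answer: 2.4000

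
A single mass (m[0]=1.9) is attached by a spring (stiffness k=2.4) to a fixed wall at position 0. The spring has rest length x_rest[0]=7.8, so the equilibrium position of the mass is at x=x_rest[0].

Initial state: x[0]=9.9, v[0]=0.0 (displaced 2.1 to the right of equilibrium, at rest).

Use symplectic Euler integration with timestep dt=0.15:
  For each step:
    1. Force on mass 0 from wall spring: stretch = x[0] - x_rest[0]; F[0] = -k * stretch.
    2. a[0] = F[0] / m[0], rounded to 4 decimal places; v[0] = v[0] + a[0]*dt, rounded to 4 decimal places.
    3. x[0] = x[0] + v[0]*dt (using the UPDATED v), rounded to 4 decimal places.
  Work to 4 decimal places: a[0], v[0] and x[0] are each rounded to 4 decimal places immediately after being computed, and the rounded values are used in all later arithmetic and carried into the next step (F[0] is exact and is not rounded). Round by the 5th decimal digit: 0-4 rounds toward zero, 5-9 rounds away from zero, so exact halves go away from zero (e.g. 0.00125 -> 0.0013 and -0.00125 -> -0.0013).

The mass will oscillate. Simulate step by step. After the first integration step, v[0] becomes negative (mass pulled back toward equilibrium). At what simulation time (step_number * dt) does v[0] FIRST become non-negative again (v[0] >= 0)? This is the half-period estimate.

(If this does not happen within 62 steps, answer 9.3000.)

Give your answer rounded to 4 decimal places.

Answer: 2.8500

Derivation:
Step 0: x=[9.9000] v=[0.0000]
Step 1: x=[9.8403] v=[-0.3979]
Step 2: x=[9.7226] v=[-0.7845]
Step 3: x=[9.5503] v=[-1.1488]
Step 4: x=[9.3282] v=[-1.4804]
Step 5: x=[9.0627] v=[-1.7700]
Step 6: x=[8.7613] v=[-2.0093]
Step 7: x=[8.4326] v=[-2.1914]
Step 8: x=[8.0859] v=[-2.3113]
Step 9: x=[7.7311] v=[-2.3655]
Step 10: x=[7.3782] v=[-2.3525]
Step 11: x=[7.0373] v=[-2.2726]
Step 12: x=[6.7181] v=[-2.1281]
Step 13: x=[6.4296] v=[-1.9231]
Step 14: x=[6.1801] v=[-1.6635]
Step 15: x=[5.9766] v=[-1.3566]
Step 16: x=[5.8249] v=[-1.0111]
Step 17: x=[5.7294] v=[-0.6369]
Step 18: x=[5.6927] v=[-0.2446]
Step 19: x=[5.7159] v=[0.1547]
First v>=0 after going negative at step 19, time=2.8500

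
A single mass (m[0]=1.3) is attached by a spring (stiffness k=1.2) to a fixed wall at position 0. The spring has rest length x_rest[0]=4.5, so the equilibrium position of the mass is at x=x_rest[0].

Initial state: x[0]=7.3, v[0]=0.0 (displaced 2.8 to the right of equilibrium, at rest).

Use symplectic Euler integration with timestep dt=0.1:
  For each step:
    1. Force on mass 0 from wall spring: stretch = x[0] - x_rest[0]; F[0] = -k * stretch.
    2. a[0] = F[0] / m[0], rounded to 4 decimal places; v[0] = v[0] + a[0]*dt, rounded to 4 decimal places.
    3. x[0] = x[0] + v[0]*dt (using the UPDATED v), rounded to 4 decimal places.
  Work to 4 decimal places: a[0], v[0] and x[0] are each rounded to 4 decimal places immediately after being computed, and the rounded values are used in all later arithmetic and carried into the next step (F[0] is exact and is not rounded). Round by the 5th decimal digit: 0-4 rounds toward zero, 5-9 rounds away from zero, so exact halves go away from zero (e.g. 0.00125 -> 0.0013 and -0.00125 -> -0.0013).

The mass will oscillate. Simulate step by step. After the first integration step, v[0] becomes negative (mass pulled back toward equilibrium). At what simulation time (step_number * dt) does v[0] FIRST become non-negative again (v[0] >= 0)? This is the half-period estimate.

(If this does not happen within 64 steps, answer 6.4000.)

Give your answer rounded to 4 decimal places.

Answer: 3.3000

Derivation:
Step 0: x=[7.3000] v=[0.0000]
Step 1: x=[7.2742] v=[-0.2585]
Step 2: x=[7.2227] v=[-0.5146]
Step 3: x=[7.1461] v=[-0.7659]
Step 4: x=[7.0451] v=[-1.0102]
Step 5: x=[6.9206] v=[-1.2451]
Step 6: x=[6.7738] v=[-1.4685]
Step 7: x=[6.6060] v=[-1.6784]
Step 8: x=[6.4187] v=[-1.8728]
Step 9: x=[6.2137] v=[-2.0499]
Step 10: x=[5.9929] v=[-2.2081]
Step 11: x=[5.7583] v=[-2.3459]
Step 12: x=[5.5121] v=[-2.4621]
Step 13: x=[5.2566] v=[-2.5555]
Step 14: x=[4.9941] v=[-2.6253]
Step 15: x=[4.7270] v=[-2.6709]
Step 16: x=[4.4578] v=[-2.6919]
Step 17: x=[4.1890] v=[-2.6880]
Step 18: x=[3.9231] v=[-2.6593]
Step 19: x=[3.6625] v=[-2.6061]
Step 20: x=[3.4096] v=[-2.5288]
Step 21: x=[3.1668] v=[-2.4282]
Step 22: x=[2.9363] v=[-2.3051]
Step 23: x=[2.7202] v=[-2.1608]
Step 24: x=[2.5206] v=[-1.9965]
Step 25: x=[2.3392] v=[-1.8138]
Step 26: x=[2.1778] v=[-1.6143]
Step 27: x=[2.0378] v=[-1.3999]
Step 28: x=[1.9205] v=[-1.1726]
Step 29: x=[1.8271] v=[-0.9345]
Step 30: x=[1.7583] v=[-0.6878]
Step 31: x=[1.7148] v=[-0.4347]
Step 32: x=[1.6970] v=[-0.1776]
Step 33: x=[1.7051] v=[0.0811]
First v>=0 after going negative at step 33, time=3.3000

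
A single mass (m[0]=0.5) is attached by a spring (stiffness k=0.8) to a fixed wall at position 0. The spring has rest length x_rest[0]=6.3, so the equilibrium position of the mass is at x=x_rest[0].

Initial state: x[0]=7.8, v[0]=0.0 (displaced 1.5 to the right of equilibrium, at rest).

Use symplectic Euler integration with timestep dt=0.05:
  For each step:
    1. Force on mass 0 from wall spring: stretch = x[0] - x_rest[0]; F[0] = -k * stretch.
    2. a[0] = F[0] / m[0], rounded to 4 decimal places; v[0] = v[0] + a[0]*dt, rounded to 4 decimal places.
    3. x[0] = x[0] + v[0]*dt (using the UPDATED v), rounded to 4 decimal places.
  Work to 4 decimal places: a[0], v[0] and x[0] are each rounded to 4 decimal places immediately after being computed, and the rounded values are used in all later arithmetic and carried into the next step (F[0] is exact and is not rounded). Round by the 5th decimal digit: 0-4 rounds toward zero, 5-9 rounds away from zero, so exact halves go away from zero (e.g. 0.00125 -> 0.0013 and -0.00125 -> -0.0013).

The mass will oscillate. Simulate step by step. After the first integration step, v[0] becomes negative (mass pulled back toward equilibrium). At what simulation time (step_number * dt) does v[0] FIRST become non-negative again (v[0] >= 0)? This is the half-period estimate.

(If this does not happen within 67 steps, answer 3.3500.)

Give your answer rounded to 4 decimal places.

Step 0: x=[7.8000] v=[0.0000]
Step 1: x=[7.7940] v=[-0.1200]
Step 2: x=[7.7820] v=[-0.2395]
Step 3: x=[7.7641] v=[-0.3581]
Step 4: x=[7.7403] v=[-0.4752]
Step 5: x=[7.7108] v=[-0.5904]
Step 6: x=[7.6756] v=[-0.7033]
Step 7: x=[7.6349] v=[-0.8134]
Step 8: x=[7.5889] v=[-0.9202]
Step 9: x=[7.5377] v=[-1.0233]
Step 10: x=[7.4816] v=[-1.1223]
Step 11: x=[7.4208] v=[-1.2168]
Step 12: x=[7.3555] v=[-1.3065]
Step 13: x=[7.2860] v=[-1.3909]
Step 14: x=[7.2125] v=[-1.4698]
Step 15: x=[7.1354] v=[-1.5428]
Step 16: x=[7.0549] v=[-1.6096]
Step 17: x=[6.9714] v=[-1.6700]
Step 18: x=[6.8852] v=[-1.7237]
Step 19: x=[6.7967] v=[-1.7705]
Step 20: x=[6.7062] v=[-1.8102]
Step 21: x=[6.6141] v=[-1.8427]
Step 22: x=[6.5207] v=[-1.8678]
Step 23: x=[6.4264] v=[-1.8855]
Step 24: x=[6.3316] v=[-1.8956]
Step 25: x=[6.2367] v=[-1.8981]
Step 26: x=[6.1421] v=[-1.8930]
Step 27: x=[6.0481] v=[-1.8804]
Step 28: x=[5.9551] v=[-1.8603]
Step 29: x=[5.8635] v=[-1.8327]
Step 30: x=[5.7736] v=[-1.7978]
Step 31: x=[5.6858] v=[-1.7557]
Step 32: x=[5.6005] v=[-1.7066]
Step 33: x=[5.5180] v=[-1.6506]
Step 34: x=[5.4386] v=[-1.5880]
Step 35: x=[5.3626] v=[-1.5191]
Step 36: x=[5.2904] v=[-1.4441]
Step 37: x=[5.2222] v=[-1.3633]
Step 38: x=[5.1583] v=[-1.2771]
Step 39: x=[5.0990] v=[-1.1858]
Step 40: x=[5.0445] v=[-1.0897]
Step 41: x=[4.9950] v=[-0.9893]
Step 42: x=[4.9508] v=[-0.8849]
Step 43: x=[4.9120] v=[-0.7770]
Step 44: x=[4.8787] v=[-0.6660]
Step 45: x=[4.8511] v=[-0.5523]
Step 46: x=[4.8293] v=[-0.4364]
Step 47: x=[4.8134] v=[-0.3187]
Step 48: x=[4.8034] v=[-0.1998]
Step 49: x=[4.7994] v=[-0.0801]
Step 50: x=[4.8014] v=[0.0400]
First v>=0 after going negative at step 50, time=2.5000

Answer: 2.5000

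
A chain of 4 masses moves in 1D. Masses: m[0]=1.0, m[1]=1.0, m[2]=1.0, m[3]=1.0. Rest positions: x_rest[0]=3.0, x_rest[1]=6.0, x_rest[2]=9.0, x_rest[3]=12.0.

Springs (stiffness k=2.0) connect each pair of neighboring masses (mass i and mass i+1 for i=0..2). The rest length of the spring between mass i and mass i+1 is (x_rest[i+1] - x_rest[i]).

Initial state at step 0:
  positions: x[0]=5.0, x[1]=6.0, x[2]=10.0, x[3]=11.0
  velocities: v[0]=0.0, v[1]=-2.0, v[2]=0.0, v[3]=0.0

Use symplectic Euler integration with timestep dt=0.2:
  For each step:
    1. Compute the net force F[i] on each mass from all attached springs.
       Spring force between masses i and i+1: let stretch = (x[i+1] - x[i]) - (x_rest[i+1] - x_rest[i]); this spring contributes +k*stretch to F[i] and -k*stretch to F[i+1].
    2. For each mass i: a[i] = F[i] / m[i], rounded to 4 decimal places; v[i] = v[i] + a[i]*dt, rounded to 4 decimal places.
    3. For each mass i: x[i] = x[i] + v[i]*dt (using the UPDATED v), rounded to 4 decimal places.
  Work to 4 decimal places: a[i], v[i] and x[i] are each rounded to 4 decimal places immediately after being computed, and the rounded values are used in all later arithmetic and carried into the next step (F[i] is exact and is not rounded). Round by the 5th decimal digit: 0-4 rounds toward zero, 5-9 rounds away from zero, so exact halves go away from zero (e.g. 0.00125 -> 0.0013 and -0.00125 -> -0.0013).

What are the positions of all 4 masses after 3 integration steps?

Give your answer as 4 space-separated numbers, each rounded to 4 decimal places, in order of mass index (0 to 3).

Answer: 4.0715 6.1481 8.7748 11.8056

Derivation:
Step 0: x=[5.0000 6.0000 10.0000 11.0000] v=[0.0000 -2.0000 0.0000 0.0000]
Step 1: x=[4.8400 5.8400 9.7600 11.1600] v=[-0.8000 -0.8000 -1.2000 0.8000]
Step 2: x=[4.5200 5.9136 9.3184 11.4480] v=[-1.6000 0.3680 -2.2080 1.4400]
Step 3: x=[4.0715 6.1481 8.7748 11.8056] v=[-2.2426 1.1725 -2.7181 1.7882]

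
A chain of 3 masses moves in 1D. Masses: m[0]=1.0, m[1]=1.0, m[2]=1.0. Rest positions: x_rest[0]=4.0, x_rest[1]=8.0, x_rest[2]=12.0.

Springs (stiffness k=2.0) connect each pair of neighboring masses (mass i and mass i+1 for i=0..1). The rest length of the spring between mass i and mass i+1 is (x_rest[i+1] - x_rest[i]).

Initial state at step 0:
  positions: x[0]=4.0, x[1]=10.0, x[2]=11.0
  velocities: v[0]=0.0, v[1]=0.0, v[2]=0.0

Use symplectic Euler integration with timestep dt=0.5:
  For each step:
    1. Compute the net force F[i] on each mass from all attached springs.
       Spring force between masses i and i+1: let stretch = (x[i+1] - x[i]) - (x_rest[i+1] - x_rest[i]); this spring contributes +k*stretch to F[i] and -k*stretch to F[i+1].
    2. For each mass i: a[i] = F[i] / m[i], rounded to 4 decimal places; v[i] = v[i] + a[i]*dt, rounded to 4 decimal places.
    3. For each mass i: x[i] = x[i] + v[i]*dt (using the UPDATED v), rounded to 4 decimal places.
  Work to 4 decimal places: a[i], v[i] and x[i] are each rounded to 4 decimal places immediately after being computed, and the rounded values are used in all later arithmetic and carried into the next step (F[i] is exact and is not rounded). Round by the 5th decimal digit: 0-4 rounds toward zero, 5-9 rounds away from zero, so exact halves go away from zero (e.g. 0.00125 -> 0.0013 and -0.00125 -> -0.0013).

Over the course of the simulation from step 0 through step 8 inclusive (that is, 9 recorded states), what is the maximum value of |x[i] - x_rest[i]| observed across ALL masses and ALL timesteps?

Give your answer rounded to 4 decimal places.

Answer: 2.3125

Derivation:
Step 0: x=[4.0000 10.0000 11.0000] v=[0.0000 0.0000 0.0000]
Step 1: x=[5.0000 7.5000 12.5000] v=[2.0000 -5.0000 3.0000]
Step 2: x=[5.2500 6.2500 13.5000] v=[0.5000 -2.5000 2.0000]
Step 3: x=[4.0000 8.1250 12.8750] v=[-2.5000 3.7500 -1.2500]
Step 4: x=[2.8125 10.3125 11.8750] v=[-2.3750 4.3750 -2.0000]
Step 5: x=[3.3750 9.5313 12.0938] v=[1.1250 -1.5625 0.4375]
Step 6: x=[5.0157 6.9532 13.0313] v=[3.2813 -5.1563 1.8750]
Step 7: x=[5.6251 6.4454 12.9298] v=[1.2188 -1.0157 -0.2031]
Step 8: x=[4.6447 8.7696 11.5861] v=[-1.9609 4.6484 -2.6875]
Max displacement = 2.3125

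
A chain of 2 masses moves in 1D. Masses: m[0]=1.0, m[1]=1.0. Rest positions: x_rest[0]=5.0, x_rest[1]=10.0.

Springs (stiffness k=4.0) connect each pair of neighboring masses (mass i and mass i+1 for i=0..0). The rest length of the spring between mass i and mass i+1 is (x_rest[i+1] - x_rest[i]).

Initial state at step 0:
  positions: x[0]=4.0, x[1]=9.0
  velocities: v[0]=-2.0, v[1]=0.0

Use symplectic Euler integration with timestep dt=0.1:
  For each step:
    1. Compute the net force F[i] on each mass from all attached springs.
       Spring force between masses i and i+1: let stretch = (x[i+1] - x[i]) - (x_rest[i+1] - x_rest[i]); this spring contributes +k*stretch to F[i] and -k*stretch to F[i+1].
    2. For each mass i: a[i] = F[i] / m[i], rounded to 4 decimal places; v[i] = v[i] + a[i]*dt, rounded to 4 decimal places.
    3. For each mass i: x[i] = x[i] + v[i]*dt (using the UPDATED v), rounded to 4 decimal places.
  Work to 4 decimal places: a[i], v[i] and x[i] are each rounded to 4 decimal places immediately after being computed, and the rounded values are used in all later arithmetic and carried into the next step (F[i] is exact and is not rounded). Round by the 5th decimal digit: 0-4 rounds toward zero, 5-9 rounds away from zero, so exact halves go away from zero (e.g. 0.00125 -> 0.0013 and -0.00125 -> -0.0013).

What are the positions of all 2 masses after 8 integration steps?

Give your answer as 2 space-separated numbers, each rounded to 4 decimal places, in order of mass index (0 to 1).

Step 0: x=[4.0000 9.0000] v=[-2.0000 0.0000]
Step 1: x=[3.8000 9.0000] v=[-2.0000 0.0000]
Step 2: x=[3.6080 8.9920] v=[-1.9200 -0.0800]
Step 3: x=[3.4314 8.9686] v=[-1.7664 -0.2336]
Step 4: x=[3.2763 8.9238] v=[-1.5515 -0.4485]
Step 5: x=[3.1471 8.8531] v=[-1.2925 -0.7075]
Step 6: x=[3.0461 8.7541] v=[-1.0101 -0.9899]
Step 7: x=[2.9734 8.6268] v=[-0.7269 -1.2731]
Step 8: x=[2.9269 8.4734] v=[-0.4655 -1.5345]

Answer: 2.9269 8.4734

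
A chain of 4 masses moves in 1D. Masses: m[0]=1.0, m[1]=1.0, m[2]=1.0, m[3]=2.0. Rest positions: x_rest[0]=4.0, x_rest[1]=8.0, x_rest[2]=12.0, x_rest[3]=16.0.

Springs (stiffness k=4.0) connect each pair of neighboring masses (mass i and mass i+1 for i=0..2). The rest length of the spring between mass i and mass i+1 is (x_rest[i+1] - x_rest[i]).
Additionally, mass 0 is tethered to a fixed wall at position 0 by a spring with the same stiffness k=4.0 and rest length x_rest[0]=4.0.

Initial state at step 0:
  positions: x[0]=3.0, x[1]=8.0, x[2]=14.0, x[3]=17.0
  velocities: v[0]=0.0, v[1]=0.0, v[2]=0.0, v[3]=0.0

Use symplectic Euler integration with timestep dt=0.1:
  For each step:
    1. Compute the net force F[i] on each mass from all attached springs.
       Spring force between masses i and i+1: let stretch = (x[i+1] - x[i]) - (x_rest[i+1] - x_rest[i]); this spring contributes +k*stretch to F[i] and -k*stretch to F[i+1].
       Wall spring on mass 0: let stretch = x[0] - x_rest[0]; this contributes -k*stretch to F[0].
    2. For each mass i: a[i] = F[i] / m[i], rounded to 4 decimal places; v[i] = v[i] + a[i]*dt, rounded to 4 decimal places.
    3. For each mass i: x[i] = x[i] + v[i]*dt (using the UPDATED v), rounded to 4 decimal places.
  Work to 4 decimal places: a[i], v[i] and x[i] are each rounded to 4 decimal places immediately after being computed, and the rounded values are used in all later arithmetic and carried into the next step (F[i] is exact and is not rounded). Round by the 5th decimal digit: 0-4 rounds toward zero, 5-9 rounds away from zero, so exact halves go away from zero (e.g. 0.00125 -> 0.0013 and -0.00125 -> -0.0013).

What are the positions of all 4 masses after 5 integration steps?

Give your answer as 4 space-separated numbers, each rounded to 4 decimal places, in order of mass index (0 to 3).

Answer: 4.0375 8.4500 12.5859 17.2101

Derivation:
Step 0: x=[3.0000 8.0000 14.0000 17.0000] v=[0.0000 0.0000 0.0000 0.0000]
Step 1: x=[3.0800 8.0400 13.8800 17.0200] v=[0.8000 0.4000 -1.2000 0.2000]
Step 2: x=[3.2352 8.1152 13.6520 17.0572] v=[1.5520 0.7520 -2.2800 0.3720]
Step 3: x=[3.4562 8.2167 13.3387 17.1063] v=[2.2099 1.0147 -3.1326 0.4910]
Step 4: x=[3.7294 8.3326 12.9713 17.1601] v=[2.7316 1.1593 -3.6744 0.5375]
Step 5: x=[4.0375 8.4500 12.5859 17.2101] v=[3.0811 1.1735 -3.8544 0.4997]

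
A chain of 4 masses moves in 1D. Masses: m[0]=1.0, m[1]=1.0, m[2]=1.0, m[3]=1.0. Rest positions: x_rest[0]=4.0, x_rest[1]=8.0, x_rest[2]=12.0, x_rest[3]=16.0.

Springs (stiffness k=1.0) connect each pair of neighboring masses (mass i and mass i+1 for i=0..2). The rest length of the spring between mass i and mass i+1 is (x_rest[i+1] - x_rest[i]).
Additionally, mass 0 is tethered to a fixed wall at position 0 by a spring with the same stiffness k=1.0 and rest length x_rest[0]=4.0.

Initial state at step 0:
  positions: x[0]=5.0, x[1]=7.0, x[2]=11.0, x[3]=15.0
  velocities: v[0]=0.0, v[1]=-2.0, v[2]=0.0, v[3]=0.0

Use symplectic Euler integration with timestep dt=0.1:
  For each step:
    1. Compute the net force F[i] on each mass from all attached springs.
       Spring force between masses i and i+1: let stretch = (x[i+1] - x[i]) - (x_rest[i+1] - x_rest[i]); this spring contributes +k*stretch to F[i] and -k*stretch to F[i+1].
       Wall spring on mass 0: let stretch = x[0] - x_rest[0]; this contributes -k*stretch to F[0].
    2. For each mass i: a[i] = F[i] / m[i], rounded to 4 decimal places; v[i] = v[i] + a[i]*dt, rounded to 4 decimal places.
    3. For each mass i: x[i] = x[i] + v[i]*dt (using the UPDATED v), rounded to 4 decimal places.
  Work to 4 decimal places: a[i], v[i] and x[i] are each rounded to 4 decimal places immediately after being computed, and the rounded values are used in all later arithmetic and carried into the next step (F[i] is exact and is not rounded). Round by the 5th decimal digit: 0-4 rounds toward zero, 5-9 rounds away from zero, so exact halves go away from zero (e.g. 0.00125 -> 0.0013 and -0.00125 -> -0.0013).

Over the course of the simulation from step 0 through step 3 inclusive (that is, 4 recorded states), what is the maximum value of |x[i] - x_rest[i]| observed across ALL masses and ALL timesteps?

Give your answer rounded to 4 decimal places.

Step 0: x=[5.0000 7.0000 11.0000 15.0000] v=[0.0000 -2.0000 0.0000 0.0000]
Step 1: x=[4.9700 6.8200 11.0000 15.0000] v=[-0.3000 -1.8000 0.0000 0.0000]
Step 2: x=[4.9088 6.6633 10.9982 15.0000] v=[-0.6120 -1.5670 -0.0180 0.0000]
Step 3: x=[4.8161 6.5324 10.9931 15.0000] v=[-0.9274 -1.3090 -0.0513 -0.0002]
Max displacement = 1.4676

Answer: 1.4676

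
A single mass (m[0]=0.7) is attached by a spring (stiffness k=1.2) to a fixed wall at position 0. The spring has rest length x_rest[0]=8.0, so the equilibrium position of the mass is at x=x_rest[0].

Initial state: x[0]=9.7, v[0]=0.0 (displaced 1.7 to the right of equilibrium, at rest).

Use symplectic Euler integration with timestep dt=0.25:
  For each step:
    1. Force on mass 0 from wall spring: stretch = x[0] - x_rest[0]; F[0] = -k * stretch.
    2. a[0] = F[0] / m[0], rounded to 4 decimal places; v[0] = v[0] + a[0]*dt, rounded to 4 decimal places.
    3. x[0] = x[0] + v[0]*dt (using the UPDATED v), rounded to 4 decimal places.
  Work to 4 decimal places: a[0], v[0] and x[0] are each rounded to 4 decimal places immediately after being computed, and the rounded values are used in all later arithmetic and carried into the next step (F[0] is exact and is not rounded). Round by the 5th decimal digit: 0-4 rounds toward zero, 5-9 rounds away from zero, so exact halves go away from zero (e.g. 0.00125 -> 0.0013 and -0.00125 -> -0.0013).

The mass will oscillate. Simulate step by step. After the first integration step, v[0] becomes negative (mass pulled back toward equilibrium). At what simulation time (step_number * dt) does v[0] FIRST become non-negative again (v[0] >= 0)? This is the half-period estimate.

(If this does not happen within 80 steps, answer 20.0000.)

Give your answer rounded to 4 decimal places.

Step 0: x=[9.7000] v=[0.0000]
Step 1: x=[9.5179] v=[-0.7286]
Step 2: x=[9.1731] v=[-1.3791]
Step 3: x=[8.7026] v=[-1.8819]
Step 4: x=[8.1569] v=[-2.1830]
Step 5: x=[7.5943] v=[-2.2503]
Step 6: x=[7.0752] v=[-2.0764]
Step 7: x=[6.6552] v=[-1.6801]
Step 8: x=[6.3793] v=[-1.1038]
Step 9: x=[6.2770] v=[-0.4092]
Step 10: x=[6.3593] v=[0.3292]
First v>=0 after going negative at step 10, time=2.5000

Answer: 2.5000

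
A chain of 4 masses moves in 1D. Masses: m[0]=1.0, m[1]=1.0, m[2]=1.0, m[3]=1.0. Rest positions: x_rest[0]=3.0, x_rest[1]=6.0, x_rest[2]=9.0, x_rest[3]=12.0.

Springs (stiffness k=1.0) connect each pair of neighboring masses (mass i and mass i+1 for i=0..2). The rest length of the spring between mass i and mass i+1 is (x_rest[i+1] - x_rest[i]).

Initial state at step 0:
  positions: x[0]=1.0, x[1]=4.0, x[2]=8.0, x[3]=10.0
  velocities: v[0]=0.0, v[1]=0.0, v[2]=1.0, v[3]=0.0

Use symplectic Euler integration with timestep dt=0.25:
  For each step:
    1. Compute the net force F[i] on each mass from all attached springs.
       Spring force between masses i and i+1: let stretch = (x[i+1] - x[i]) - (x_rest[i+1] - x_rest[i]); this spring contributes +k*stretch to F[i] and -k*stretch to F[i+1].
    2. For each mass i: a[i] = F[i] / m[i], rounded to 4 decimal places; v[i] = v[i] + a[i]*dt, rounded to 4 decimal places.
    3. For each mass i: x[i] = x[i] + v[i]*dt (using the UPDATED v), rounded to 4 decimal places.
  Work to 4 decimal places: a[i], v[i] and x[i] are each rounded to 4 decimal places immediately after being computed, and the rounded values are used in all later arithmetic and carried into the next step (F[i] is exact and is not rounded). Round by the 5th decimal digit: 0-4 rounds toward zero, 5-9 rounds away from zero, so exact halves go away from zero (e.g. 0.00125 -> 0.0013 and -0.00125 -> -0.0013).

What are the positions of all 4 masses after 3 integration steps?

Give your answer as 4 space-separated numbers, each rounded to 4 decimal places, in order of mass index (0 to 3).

Step 0: x=[1.0000 4.0000 8.0000 10.0000] v=[0.0000 0.0000 1.0000 0.0000]
Step 1: x=[1.0000 4.0625 8.1250 10.0625] v=[0.0000 0.2500 0.5000 0.2500]
Step 2: x=[1.0039 4.1875 8.1172 10.1914] v=[0.0156 0.5000 -0.0313 0.5156]
Step 3: x=[1.0193 4.3591 7.9934 10.3782] v=[0.0615 0.6865 -0.4952 0.7471]

Answer: 1.0193 4.3591 7.9934 10.3782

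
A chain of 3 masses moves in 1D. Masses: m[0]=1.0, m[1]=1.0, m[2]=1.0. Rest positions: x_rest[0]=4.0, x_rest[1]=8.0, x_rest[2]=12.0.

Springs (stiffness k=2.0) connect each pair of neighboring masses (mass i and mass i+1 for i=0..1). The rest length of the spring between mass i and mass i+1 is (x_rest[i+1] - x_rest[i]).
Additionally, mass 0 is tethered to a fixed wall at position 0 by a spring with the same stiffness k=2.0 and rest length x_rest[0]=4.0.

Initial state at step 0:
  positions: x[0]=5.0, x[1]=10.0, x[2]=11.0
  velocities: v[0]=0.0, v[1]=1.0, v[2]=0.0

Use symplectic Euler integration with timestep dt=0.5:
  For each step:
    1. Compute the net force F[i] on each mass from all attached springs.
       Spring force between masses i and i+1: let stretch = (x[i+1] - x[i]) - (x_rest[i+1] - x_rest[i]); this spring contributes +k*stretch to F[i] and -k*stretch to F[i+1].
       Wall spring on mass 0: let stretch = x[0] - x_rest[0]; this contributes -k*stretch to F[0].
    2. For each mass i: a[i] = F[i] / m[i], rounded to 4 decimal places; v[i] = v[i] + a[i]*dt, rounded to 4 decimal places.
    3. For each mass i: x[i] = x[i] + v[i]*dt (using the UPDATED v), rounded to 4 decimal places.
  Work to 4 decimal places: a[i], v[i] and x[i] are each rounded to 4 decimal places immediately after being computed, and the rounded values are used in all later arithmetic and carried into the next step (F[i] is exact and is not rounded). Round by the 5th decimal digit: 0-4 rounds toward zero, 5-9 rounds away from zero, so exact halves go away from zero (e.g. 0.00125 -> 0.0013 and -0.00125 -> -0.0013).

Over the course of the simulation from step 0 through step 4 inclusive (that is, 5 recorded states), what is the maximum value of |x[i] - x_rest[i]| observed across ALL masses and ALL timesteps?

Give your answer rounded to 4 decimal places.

Step 0: x=[5.0000 10.0000 11.0000] v=[0.0000 1.0000 0.0000]
Step 1: x=[5.0000 8.5000 12.5000] v=[0.0000 -3.0000 3.0000]
Step 2: x=[4.2500 7.2500 14.0000] v=[-1.5000 -2.5000 3.0000]
Step 3: x=[2.8750 7.8750 14.1250] v=[-2.7500 1.2500 0.2500]
Step 4: x=[2.5625 9.1250 13.1250] v=[-0.6250 2.5000 -2.0000]
Max displacement = 2.1250

Answer: 2.1250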